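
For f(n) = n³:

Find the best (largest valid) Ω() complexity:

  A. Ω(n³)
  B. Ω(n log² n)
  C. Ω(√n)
A

f(n) = n³ is Ω(n³).
All listed options are valid Big-Ω bounds (lower bounds),
but Ω(n³) is the tightest (largest valid bound).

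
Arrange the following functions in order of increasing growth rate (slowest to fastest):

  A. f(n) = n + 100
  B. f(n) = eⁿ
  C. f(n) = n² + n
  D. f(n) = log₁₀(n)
D < A < C < B

Comparing growth rates:
D = log₁₀(n) is O(log n)
A = n + 100 is O(n)
C = n² + n is O(n²)
B = eⁿ is O(eⁿ)

Therefore, the order from slowest to fastest is: D < A < C < B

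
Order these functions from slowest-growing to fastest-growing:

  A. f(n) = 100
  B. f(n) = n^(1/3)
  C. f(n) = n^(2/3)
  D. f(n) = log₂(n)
A < D < B < C

Comparing growth rates:
A = 100 is O(1)
D = log₂(n) is O(log n)
B = n^(1/3) is O(n^(1/3))
C = n^(2/3) is O(n^(2/3))

Therefore, the order from slowest to fastest is: A < D < B < C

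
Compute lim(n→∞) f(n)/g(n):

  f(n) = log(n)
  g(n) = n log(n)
0

Since log(n) (O(log n)) grows slower than n log(n) (O(n log n)),
the ratio f(n)/g(n) → 0 as n → ∞.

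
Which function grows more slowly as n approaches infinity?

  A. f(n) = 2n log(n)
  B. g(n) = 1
B

f(n) = 2n log(n) is O(n log n), while g(n) = 1 is O(1).
Since O(1) grows slower than O(n log n), g(n) is dominated.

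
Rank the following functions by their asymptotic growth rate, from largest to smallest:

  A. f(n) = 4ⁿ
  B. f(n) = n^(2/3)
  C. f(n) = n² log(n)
A > C > B

Comparing growth rates:
A = 4ⁿ is O(4ⁿ)
C = n² log(n) is O(n² log n)
B = n^(2/3) is O(n^(2/3))

Therefore, the order from fastest to slowest is: A > C > B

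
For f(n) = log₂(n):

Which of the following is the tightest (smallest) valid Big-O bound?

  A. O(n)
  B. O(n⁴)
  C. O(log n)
C

f(n) = log₂(n) is O(log n).
All listed options are valid Big-O bounds (upper bounds),
but O(log n) is the tightest (smallest valid bound).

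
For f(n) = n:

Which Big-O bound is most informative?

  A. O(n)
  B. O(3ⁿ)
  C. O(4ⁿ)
A

f(n) = n is O(n).
All listed options are valid Big-O bounds (upper bounds),
but O(n) is the tightest (smallest valid bound).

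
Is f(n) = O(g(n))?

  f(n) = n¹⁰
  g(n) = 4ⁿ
True

f(n) = n¹⁰ is O(n¹⁰), and g(n) = 4ⁿ is O(4ⁿ).
Since O(n¹⁰) ⊆ O(4ⁿ) (f grows no faster than g), f(n) = O(g(n)) is true.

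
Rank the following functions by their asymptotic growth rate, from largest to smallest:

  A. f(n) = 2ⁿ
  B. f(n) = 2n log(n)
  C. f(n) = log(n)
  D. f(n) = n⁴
A > D > B > C

Comparing growth rates:
A = 2ⁿ is O(2ⁿ)
D = n⁴ is O(n⁴)
B = 2n log(n) is O(n log n)
C = log(n) is O(log n)

Therefore, the order from fastest to slowest is: A > D > B > C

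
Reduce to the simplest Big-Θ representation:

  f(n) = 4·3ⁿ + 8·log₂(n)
Θ(3ⁿ)

Order the terms by growth rate: 8·log₂(n) ≺ 4·3ⁿ.
The fastest-growing term 4·3ⁿ dominates as n → ∞; dropping its constant factor gives Θ(3ⁿ).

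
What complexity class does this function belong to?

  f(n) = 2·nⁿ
O(nⁿ)

The dominant term in 2·nⁿ is 2·nⁿ, which is Θ(nⁿ).
Constants are absorbed, so the tightest bound is O(nⁿ).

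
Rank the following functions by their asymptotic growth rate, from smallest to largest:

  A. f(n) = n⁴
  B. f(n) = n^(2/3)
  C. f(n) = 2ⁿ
B < A < C

Comparing growth rates:
B = n^(2/3) is O(n^(2/3))
A = n⁴ is O(n⁴)
C = 2ⁿ is O(2ⁿ)

Therefore, the order from slowest to fastest is: B < A < C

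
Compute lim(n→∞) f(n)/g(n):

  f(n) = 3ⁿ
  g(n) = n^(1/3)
∞

Since 3ⁿ (O(3ⁿ)) grows faster than n^(1/3) (O(n^(1/3))),
the ratio f(n)/g(n) → ∞ as n → ∞.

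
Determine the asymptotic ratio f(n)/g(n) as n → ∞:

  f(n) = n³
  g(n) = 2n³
1/2

Since n³ and 2n³ have the same growth rate (O(n³)),
the ratio converges to a constant: 1/2.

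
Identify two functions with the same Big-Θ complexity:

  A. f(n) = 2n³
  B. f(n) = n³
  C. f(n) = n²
A and B

Examining each function:
  A. 2n³ is O(n³)
  B. n³ is O(n³)
  C. n² is O(n²)

Functions A and B both have the same complexity class.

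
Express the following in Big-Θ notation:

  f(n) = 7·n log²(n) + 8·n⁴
Θ(n⁴)

Order the terms by growth rate: 7·n log²(n) ≺ 8·n⁴.
The fastest-growing term 8·n⁴ dominates as n → ∞; dropping its constant factor gives Θ(n⁴).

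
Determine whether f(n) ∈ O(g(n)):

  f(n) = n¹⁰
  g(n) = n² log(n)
False

f(n) = n¹⁰ is O(n¹⁰), and g(n) = n² log(n) is O(n² log n).
Since O(n¹⁰) grows faster than O(n² log n), f(n) = O(g(n)) is false.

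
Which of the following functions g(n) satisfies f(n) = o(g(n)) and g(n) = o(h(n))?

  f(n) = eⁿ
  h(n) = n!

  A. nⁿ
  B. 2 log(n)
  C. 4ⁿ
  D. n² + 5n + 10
C

We need g(n) with eⁿ = o(g(n)) and g(n) = o(n!), i.e. O(eⁿ) ≺ g ≺ O(n!).
Check each option:
  A. nⁿ — O(nⁿ) does not grow strictly slower than h(n)
  B. 2 log(n) — O(log n) does not grow strictly faster than f(n)
  C. 4ⁿ — O(4ⁿ) is strictly between O(eⁿ) and O(n!) ✓
  D. n² + 5n + 10 — O(n²) does not grow strictly faster than f(n)

Only option C (4ⁿ) lies strictly between.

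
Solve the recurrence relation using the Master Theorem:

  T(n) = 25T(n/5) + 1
Θ(n²)

Master Theorem: a = 25, b = 5, f(n) = 1.
Compute the critical exponent d = log₅(25) = 2.
Compare f(n) = Θ(1) against n^d:
  k = 0 < d = 2, so f(n) = O(n^(d-ε)) — Case 1.
  The recursion cost dominates: T(n) = Θ(n^d) = Θ(n²).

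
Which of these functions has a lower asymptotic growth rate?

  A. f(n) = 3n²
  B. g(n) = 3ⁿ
A

f(n) = 3n² is O(n²), while g(n) = 3ⁿ is O(3ⁿ).
Since O(n²) grows slower than O(3ⁿ), f(n) is dominated.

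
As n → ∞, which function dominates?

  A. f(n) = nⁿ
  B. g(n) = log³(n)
A

f(n) = nⁿ is O(nⁿ), while g(n) = log³(n) is O(log³ n).
Since O(nⁿ) grows faster than O(log³ n), f(n) dominates.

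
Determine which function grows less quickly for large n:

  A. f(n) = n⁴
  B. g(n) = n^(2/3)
B

f(n) = n⁴ is O(n⁴), while g(n) = n^(2/3) is O(n^(2/3)).
Since O(n^(2/3)) grows slower than O(n⁴), g(n) is dominated.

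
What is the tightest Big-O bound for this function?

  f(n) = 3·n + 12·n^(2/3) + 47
O(n)

The dominant term in 3·n + 12·n^(2/3) + 47 is 3·n, which is Θ(n).
Lower-order terms (12·n^(2/3), 47) are asymptotically negligible.
Constants are absorbed, so the tightest bound is O(n).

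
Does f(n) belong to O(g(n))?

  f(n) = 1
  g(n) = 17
True

f(n) = 1 and g(n) = 17 are both O(1).
Big-O permits equal growth rates (f ≤ c·g for some c), so f(n) = O(g(n)) is true.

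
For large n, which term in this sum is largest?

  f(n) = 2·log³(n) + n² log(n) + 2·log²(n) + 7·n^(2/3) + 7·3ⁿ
7·3ⁿ

Looking at each term:
  - 2·log³(n) is O(log³ n)
  - n² log(n) is O(n² log n)
  - 2·log²(n) is O(log² n)
  - 7·n^(2/3) is O(n^(2/3))
  - 7·3ⁿ is O(3ⁿ)

The term 7·3ⁿ (O(3ⁿ)) grows fastest and dominates all others.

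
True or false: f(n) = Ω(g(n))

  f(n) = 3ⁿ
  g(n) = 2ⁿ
True

f(n) = 3ⁿ is O(3ⁿ), and g(n) = 2ⁿ is O(2ⁿ).
Since O(3ⁿ) grows at least as fast as O(2ⁿ), f(n) = Ω(g(n)) is true.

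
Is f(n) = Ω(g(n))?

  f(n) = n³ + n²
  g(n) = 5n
True

f(n) = n³ + n² is O(n³), and g(n) = 5n is O(n).
Since O(n³) grows at least as fast as O(n), f(n) = Ω(g(n)) is true.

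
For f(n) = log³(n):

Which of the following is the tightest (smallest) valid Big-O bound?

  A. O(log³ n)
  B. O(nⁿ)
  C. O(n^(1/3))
A

f(n) = log³(n) is O(log³ n).
All listed options are valid Big-O bounds (upper bounds),
but O(log³ n) is the tightest (smallest valid bound).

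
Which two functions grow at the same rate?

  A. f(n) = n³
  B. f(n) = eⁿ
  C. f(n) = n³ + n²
A and C

Examining each function:
  A. n³ is O(n³)
  B. eⁿ is O(eⁿ)
  C. n³ + n² is O(n³)

Functions A and C both have the same complexity class.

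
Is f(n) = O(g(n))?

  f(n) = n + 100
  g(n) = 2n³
True

f(n) = n + 100 is O(n), and g(n) = 2n³ is O(n³).
Since O(n) ⊆ O(n³) (f grows no faster than g), f(n) = O(g(n)) is true.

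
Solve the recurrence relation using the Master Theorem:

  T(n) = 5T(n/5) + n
Θ(n log n)

Master Theorem: a = 5, b = 5, f(n) = n.
Compute the critical exponent d = log₅(5) = 1.
Compare f(n) = Θ(n) against n^d:
  k = 1 = d, so f(n) = Θ(n^d) — Case 2.
  Work is balanced across levels: T(n) = Θ(n^d log n) = Θ(n log n).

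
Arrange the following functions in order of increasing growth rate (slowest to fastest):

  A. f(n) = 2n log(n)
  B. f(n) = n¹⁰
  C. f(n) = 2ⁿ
A < B < C

Comparing growth rates:
A = 2n log(n) is O(n log n)
B = n¹⁰ is O(n¹⁰)
C = 2ⁿ is O(2ⁿ)

Therefore, the order from slowest to fastest is: A < B < C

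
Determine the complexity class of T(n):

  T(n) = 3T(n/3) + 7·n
Θ(n log n)

Master Theorem: a = 3, b = 3, f(n) = 7·n.
Compute the critical exponent d = log₃(3) = 1.
Compare f(n) = Θ(n) against n^d:
  k = 1 = d, so f(n) = Θ(n^d) — Case 2.
  Work is balanced across levels: T(n) = Θ(n^d log n) = Θ(n log n).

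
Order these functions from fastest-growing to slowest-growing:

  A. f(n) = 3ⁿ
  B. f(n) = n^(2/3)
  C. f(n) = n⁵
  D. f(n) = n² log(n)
A > C > D > B

Comparing growth rates:
A = 3ⁿ is O(3ⁿ)
C = n⁵ is O(n⁵)
D = n² log(n) is O(n² log n)
B = n^(2/3) is O(n^(2/3))

Therefore, the order from fastest to slowest is: A > C > D > B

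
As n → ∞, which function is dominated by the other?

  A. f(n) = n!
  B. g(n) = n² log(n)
B

f(n) = n! is O(n!), while g(n) = n² log(n) is O(n² log n).
Since O(n² log n) grows slower than O(n!), g(n) is dominated.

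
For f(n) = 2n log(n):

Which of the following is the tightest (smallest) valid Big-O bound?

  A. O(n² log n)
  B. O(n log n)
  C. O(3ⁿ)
B

f(n) = 2n log(n) is O(n log n).
All listed options are valid Big-O bounds (upper bounds),
but O(n log n) is the tightest (smallest valid bound).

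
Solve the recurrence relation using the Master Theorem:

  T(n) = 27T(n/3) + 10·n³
Θ(n³ log n)

Master Theorem: a = 27, b = 3, f(n) = 10·n³.
Compute the critical exponent d = log₃(27) = 3.
Compare f(n) = Θ(n³) against n^d:
  k = 3 = d, so f(n) = Θ(n^d) — Case 2.
  Work is balanced across levels: T(n) = Θ(n^d log n) = Θ(n³ log n).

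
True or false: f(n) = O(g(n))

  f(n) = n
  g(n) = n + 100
True

f(n) = n and g(n) = n + 100 are both O(n).
Big-O permits equal growth rates (f ≤ c·g for some c), so f(n) = O(g(n)) is true.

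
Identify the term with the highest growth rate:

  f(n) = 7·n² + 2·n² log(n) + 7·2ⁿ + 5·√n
7·2ⁿ

Looking at each term:
  - 7·n² is O(n²)
  - 2·n² log(n) is O(n² log n)
  - 7·2ⁿ is O(2ⁿ)
  - 5·√n is O(√n)

The term 7·2ⁿ (O(2ⁿ)) grows fastest and dominates all others.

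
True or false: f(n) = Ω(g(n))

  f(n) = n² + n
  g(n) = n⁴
False

f(n) = n² + n is O(n²), and g(n) = n⁴ is O(n⁴).
Since O(n²) grows slower than O(n⁴), f(n) = Ω(g(n)) is false.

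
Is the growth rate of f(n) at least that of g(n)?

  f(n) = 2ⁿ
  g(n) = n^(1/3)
True

f(n) = 2ⁿ is O(2ⁿ), and g(n) = n^(1/3) is O(n^(1/3)).
Since O(2ⁿ) grows at least as fast as O(n^(1/3)), f(n) = Ω(g(n)) is true.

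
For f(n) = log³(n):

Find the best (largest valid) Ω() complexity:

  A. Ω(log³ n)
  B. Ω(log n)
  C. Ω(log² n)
A

f(n) = log³(n) is Ω(log³ n).
All listed options are valid Big-Ω bounds (lower bounds),
but Ω(log³ n) is the tightest (largest valid bound).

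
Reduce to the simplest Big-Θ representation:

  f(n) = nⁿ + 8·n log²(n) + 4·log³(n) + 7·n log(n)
Θ(nⁿ)

Order the terms by growth rate: 4·log³(n) ≺ 7·n log(n) ≺ 8·n log²(n) ≺ nⁿ.
The fastest-growing term nⁿ dominates as n → ∞; dropping its constant factor gives Θ(nⁿ).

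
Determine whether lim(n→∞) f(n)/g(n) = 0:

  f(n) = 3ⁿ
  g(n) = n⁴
False

f(n) = 3ⁿ is O(3ⁿ), and g(n) = n⁴ is O(n⁴).
Since O(3ⁿ) grows faster than or equal to O(n⁴), f(n) = o(g(n)) is false.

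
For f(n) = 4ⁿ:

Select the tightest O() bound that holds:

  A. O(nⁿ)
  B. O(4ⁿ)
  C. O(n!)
B

f(n) = 4ⁿ is O(4ⁿ).
All listed options are valid Big-O bounds (upper bounds),
but O(4ⁿ) is the tightest (smallest valid bound).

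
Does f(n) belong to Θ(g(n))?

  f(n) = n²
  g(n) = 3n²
True

f(n) = n² and g(n) = 3n² are both O(n²).
Since they have the same asymptotic growth rate, f(n) = Θ(g(n)) is true.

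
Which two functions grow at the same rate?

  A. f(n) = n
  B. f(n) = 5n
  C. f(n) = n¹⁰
A and B

Examining each function:
  A. n is O(n)
  B. 5n is O(n)
  C. n¹⁰ is O(n¹⁰)

Functions A and B both have the same complexity class.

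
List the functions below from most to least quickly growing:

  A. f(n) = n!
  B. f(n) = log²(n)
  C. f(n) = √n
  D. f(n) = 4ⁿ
A > D > C > B

Comparing growth rates:
A = n! is O(n!)
D = 4ⁿ is O(4ⁿ)
C = √n is O(√n)
B = log²(n) is O(log² n)

Therefore, the order from fastest to slowest is: A > D > C > B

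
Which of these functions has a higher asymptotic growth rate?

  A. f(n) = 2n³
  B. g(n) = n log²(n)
A

f(n) = 2n³ is O(n³), while g(n) = n log²(n) is O(n log² n).
Since O(n³) grows faster than O(n log² n), f(n) dominates.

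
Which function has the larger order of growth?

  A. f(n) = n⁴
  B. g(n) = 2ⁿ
B

f(n) = n⁴ is O(n⁴), while g(n) = 2ⁿ is O(2ⁿ).
Since O(2ⁿ) grows faster than O(n⁴), g(n) dominates.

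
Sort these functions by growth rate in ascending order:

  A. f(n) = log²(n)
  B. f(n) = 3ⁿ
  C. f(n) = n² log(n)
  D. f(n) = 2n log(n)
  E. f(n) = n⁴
A < D < C < E < B

Comparing growth rates:
A = log²(n) is O(log² n)
D = 2n log(n) is O(n log n)
C = n² log(n) is O(n² log n)
E = n⁴ is O(n⁴)
B = 3ⁿ is O(3ⁿ)

Therefore, the order from slowest to fastest is: A < D < C < E < B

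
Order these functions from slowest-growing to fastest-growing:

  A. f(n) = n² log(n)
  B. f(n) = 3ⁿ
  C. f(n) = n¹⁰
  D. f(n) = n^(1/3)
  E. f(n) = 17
E < D < A < C < B

Comparing growth rates:
E = 17 is O(1)
D = n^(1/3) is O(n^(1/3))
A = n² log(n) is O(n² log n)
C = n¹⁰ is O(n¹⁰)
B = 3ⁿ is O(3ⁿ)

Therefore, the order from slowest to fastest is: E < D < A < C < B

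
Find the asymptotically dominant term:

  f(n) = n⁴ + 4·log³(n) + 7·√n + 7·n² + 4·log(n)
n⁴

Looking at each term:
  - n⁴ is O(n⁴)
  - 4·log³(n) is O(log³ n)
  - 7·√n is O(√n)
  - 7·n² is O(n²)
  - 4·log(n) is O(log n)

The term n⁴ (O(n⁴)) grows fastest and dominates all others.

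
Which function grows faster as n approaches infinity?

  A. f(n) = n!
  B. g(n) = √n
A

f(n) = n! is O(n!), while g(n) = √n is O(√n).
Since O(n!) grows faster than O(√n), f(n) dominates.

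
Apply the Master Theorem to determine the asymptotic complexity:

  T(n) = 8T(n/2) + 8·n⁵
Θ(n⁵)

Master Theorem: a = 8, b = 2, f(n) = 8·n⁵.
Compute the critical exponent d = log₂(8) = 3.
Compare f(n) = Θ(n⁵) against n^d:
  k = 5 > d = 3, so f(n) = Ω(n^(d+ε)) — Case 3.
  Regularity: a·(n/b)^5/n^5 = a/b^5 = 8/32 < 1 ✓.
  The top-level work dominates: T(n) = Θ(f(n)) = Θ(n⁵).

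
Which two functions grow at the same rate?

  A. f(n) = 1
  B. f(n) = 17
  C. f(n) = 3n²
A and B

Examining each function:
  A. 1 is O(1)
  B. 17 is O(1)
  C. 3n² is O(n²)

Functions A and B both have the same complexity class.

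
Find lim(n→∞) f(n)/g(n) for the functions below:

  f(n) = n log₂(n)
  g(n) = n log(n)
1/log(2)

Since n log₂(n) and n log(n) have the same growth rate (O(n log n)),
the ratio converges to a constant: 1/log(2).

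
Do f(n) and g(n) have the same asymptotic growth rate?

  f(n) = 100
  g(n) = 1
True

f(n) = 100 and g(n) = 1 are both O(1).
Since they have the same asymptotic growth rate, f(n) = Θ(g(n)) is true.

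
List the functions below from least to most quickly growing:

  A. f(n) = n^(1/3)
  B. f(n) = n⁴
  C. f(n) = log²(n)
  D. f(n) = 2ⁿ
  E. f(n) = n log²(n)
C < A < E < B < D

Comparing growth rates:
C = log²(n) is O(log² n)
A = n^(1/3) is O(n^(1/3))
E = n log²(n) is O(n log² n)
B = n⁴ is O(n⁴)
D = 2ⁿ is O(2ⁿ)

Therefore, the order from slowest to fastest is: C < A < E < B < D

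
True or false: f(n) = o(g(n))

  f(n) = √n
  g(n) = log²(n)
False

f(n) = √n is O(√n), and g(n) = log²(n) is O(log² n).
Since O(√n) grows faster than or equal to O(log² n), f(n) = o(g(n)) is false.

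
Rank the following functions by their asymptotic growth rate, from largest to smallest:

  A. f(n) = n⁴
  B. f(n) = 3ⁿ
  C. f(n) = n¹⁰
B > C > A

Comparing growth rates:
B = 3ⁿ is O(3ⁿ)
C = n¹⁰ is O(n¹⁰)
A = n⁴ is O(n⁴)

Therefore, the order from fastest to slowest is: B > C > A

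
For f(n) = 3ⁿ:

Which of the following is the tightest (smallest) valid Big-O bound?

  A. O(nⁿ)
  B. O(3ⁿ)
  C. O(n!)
B

f(n) = 3ⁿ is O(3ⁿ).
All listed options are valid Big-O bounds (upper bounds),
but O(3ⁿ) is the tightest (smallest valid bound).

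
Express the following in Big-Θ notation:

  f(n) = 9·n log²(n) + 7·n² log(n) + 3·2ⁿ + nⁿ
Θ(nⁿ)

Order the terms by growth rate: 9·n log²(n) ≺ 7·n² log(n) ≺ 3·2ⁿ ≺ nⁿ.
The fastest-growing term nⁿ dominates as n → ∞; dropping its constant factor gives Θ(nⁿ).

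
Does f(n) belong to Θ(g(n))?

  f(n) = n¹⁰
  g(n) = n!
False

f(n) = n¹⁰ is O(n¹⁰), and g(n) = n! is O(n!).
Since they have different growth rates, f(n) = Θ(g(n)) is false.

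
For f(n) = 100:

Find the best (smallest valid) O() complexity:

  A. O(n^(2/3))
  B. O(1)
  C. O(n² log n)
B

f(n) = 100 is O(1).
All listed options are valid Big-O bounds (upper bounds),
but O(1) is the tightest (smallest valid bound).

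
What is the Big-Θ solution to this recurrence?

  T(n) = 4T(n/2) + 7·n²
Θ(n² log n)

Master Theorem: a = 4, b = 2, f(n) = 7·n².
Compute the critical exponent d = log₂(4) = 2.
Compare f(n) = Θ(n²) against n^d:
  k = 2 = d, so f(n) = Θ(n^d) — Case 2.
  Work is balanced across levels: T(n) = Θ(n^d log n) = Θ(n² log n).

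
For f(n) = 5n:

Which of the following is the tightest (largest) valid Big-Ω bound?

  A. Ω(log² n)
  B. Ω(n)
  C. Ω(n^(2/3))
B

f(n) = 5n is Ω(n).
All listed options are valid Big-Ω bounds (lower bounds),
but Ω(n) is the tightest (largest valid bound).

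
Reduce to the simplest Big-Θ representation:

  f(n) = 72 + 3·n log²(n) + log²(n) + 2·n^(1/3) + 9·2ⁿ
Θ(2ⁿ)

Order the terms by growth rate: 72 ≺ log²(n) ≺ 2·n^(1/3) ≺ 3·n log²(n) ≺ 9·2ⁿ.
The fastest-growing term 9·2ⁿ dominates as n → ∞; dropping its constant factor gives Θ(2ⁿ).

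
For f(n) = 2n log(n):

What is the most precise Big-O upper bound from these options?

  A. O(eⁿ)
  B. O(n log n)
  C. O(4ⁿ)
B

f(n) = 2n log(n) is O(n log n).
All listed options are valid Big-O bounds (upper bounds),
but O(n log n) is the tightest (smallest valid bound).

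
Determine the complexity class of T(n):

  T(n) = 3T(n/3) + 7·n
Θ(n log n)

Master Theorem: a = 3, b = 3, f(n) = 7·n.
Compute the critical exponent d = log₃(3) = 1.
Compare f(n) = Θ(n) against n^d:
  k = 1 = d, so f(n) = Θ(n^d) — Case 2.
  Work is balanced across levels: T(n) = Θ(n^d log n) = Θ(n log n).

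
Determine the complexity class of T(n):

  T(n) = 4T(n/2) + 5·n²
Θ(n² log n)

Master Theorem: a = 4, b = 2, f(n) = 5·n².
Compute the critical exponent d = log₂(4) = 2.
Compare f(n) = Θ(n²) against n^d:
  k = 2 = d, so f(n) = Θ(n^d) — Case 2.
  Work is balanced across levels: T(n) = Θ(n^d log n) = Θ(n² log n).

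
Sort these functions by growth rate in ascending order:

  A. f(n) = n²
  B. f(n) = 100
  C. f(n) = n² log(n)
B < A < C

Comparing growth rates:
B = 100 is O(1)
A = n² is O(n²)
C = n² log(n) is O(n² log n)

Therefore, the order from slowest to fastest is: B < A < C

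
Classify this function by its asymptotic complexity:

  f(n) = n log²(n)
O(n log² n)

The dominant term in n log²(n) is n log²(n), which is Θ(n log² n).
Constants are absorbed, so the tightest bound is O(n log² n).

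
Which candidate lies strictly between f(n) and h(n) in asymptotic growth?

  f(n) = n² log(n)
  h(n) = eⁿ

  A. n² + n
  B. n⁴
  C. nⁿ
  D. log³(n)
B

We need g(n) with n² log(n) = o(g(n)) and g(n) = o(eⁿ), i.e. O(n² log n) ≺ g ≺ O(eⁿ).
Check each option:
  A. n² + n — O(n²) does not grow strictly faster than f(n)
  B. n⁴ — O(n⁴) is strictly between O(n² log n) and O(eⁿ) ✓
  C. nⁿ — O(nⁿ) does not grow strictly slower than h(n)
  D. log³(n) — O(log³ n) does not grow strictly faster than f(n)

Only option B (n⁴) lies strictly between.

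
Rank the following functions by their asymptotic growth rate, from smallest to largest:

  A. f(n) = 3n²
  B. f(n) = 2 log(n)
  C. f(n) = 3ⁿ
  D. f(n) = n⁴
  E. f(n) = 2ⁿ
B < A < D < E < C

Comparing growth rates:
B = 2 log(n) is O(log n)
A = 3n² is O(n²)
D = n⁴ is O(n⁴)
E = 2ⁿ is O(2ⁿ)
C = 3ⁿ is O(3ⁿ)

Therefore, the order from slowest to fastest is: B < A < D < E < C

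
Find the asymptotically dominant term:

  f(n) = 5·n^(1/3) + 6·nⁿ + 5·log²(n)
6·nⁿ

Looking at each term:
  - 5·n^(1/3) is O(n^(1/3))
  - 6·nⁿ is O(nⁿ)
  - 5·log²(n) is O(log² n)

The term 6·nⁿ (O(nⁿ)) grows fastest and dominates all others.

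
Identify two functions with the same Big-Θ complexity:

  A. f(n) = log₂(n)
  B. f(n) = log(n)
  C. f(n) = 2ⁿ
A and B

Examining each function:
  A. log₂(n) is O(log n)
  B. log(n) is O(log n)
  C. 2ⁿ is O(2ⁿ)

Functions A and B both have the same complexity class.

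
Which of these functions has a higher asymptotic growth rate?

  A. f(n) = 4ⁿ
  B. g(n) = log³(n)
A

f(n) = 4ⁿ is O(4ⁿ), while g(n) = log³(n) is O(log³ n).
Since O(4ⁿ) grows faster than O(log³ n), f(n) dominates.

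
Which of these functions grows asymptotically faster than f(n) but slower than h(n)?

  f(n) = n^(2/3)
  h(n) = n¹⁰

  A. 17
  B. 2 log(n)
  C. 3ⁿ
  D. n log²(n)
D

We need g(n) with n^(2/3) = o(g(n)) and g(n) = o(n¹⁰), i.e. O(n^(2/3)) ≺ g ≺ O(n¹⁰).
Check each option:
  A. 17 — O(1) does not grow strictly faster than f(n)
  B. 2 log(n) — O(log n) does not grow strictly faster than f(n)
  C. 3ⁿ — O(3ⁿ) does not grow strictly slower than h(n)
  D. n log²(n) — O(n log² n) is strictly between O(n^(2/3)) and O(n¹⁰) ✓

Only option D (n log²(n)) lies strictly between.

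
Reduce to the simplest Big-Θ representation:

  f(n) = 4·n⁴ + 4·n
Θ(n⁴)

Order the terms by growth rate: 4·n ≺ 4·n⁴.
The fastest-growing term 4·n⁴ dominates as n → ∞; dropping its constant factor gives Θ(n⁴).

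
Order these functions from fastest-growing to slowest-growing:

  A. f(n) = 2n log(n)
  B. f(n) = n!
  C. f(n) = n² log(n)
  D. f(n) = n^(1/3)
B > C > A > D

Comparing growth rates:
B = n! is O(n!)
C = n² log(n) is O(n² log n)
A = 2n log(n) is O(n log n)
D = n^(1/3) is O(n^(1/3))

Therefore, the order from fastest to slowest is: B > C > A > D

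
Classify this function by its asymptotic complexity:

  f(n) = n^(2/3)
O(n^(2/3))

The dominant term in n^(2/3) is n^(2/3), which is Θ(n^(2/3)).
Constants are absorbed, so the tightest bound is O(n^(2/3)).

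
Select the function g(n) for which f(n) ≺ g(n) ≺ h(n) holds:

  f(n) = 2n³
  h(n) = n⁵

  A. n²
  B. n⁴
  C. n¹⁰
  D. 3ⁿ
B

We need g(n) with 2n³ = o(g(n)) and g(n) = o(n⁵), i.e. O(n³) ≺ g ≺ O(n⁵).
Check each option:
  A. n² — O(n²) does not grow strictly faster than f(n)
  B. n⁴ — O(n⁴) is strictly between O(n³) and O(n⁵) ✓
  C. n¹⁰ — O(n¹⁰) does not grow strictly slower than h(n)
  D. 3ⁿ — O(3ⁿ) does not grow strictly slower than h(n)

Only option B (n⁴) lies strictly between.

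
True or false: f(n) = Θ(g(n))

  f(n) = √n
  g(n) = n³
False

f(n) = √n is O(√n), and g(n) = n³ is O(n³).
Since they have different growth rates, f(n) = Θ(g(n)) is false.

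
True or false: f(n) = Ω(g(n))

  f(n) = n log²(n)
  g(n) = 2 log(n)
True

f(n) = n log²(n) is O(n log² n), and g(n) = 2 log(n) is O(log n).
Since O(n log² n) grows at least as fast as O(log n), f(n) = Ω(g(n)) is true.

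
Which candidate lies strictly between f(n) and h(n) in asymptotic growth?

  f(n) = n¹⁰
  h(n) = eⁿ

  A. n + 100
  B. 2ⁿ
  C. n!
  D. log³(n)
B

We need g(n) with n¹⁰ = o(g(n)) and g(n) = o(eⁿ), i.e. O(n¹⁰) ≺ g ≺ O(eⁿ).
Check each option:
  A. n + 100 — O(n) does not grow strictly faster than f(n)
  B. 2ⁿ — O(2ⁿ) is strictly between O(n¹⁰) and O(eⁿ) ✓
  C. n! — O(n!) does not grow strictly slower than h(n)
  D. log³(n) — O(log³ n) does not grow strictly faster than f(n)

Only option B (2ⁿ) lies strictly between.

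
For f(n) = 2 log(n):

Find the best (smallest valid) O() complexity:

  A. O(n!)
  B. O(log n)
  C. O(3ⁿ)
B

f(n) = 2 log(n) is O(log n).
All listed options are valid Big-O bounds (upper bounds),
but O(log n) is the tightest (smallest valid bound).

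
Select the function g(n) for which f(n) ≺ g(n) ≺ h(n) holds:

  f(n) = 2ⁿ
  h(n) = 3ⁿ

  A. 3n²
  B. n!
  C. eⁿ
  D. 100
C

We need g(n) with 2ⁿ = o(g(n)) and g(n) = o(3ⁿ), i.e. O(2ⁿ) ≺ g ≺ O(3ⁿ).
Check each option:
  A. 3n² — O(n²) does not grow strictly faster than f(n)
  B. n! — O(n!) does not grow strictly slower than h(n)
  C. eⁿ — O(eⁿ) is strictly between O(2ⁿ) and O(3ⁿ) ✓
  D. 100 — O(1) does not grow strictly faster than f(n)

Only option C (eⁿ) lies strictly between.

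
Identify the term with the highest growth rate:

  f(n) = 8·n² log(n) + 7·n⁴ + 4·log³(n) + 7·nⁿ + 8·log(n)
7·nⁿ

Looking at each term:
  - 8·n² log(n) is O(n² log n)
  - 7·n⁴ is O(n⁴)
  - 4·log³(n) is O(log³ n)
  - 7·nⁿ is O(nⁿ)
  - 8·log(n) is O(log n)

The term 7·nⁿ (O(nⁿ)) grows fastest and dominates all others.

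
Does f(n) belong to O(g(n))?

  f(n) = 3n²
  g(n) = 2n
False

f(n) = 3n² is O(n²), and g(n) = 2n is O(n).
Since O(n²) grows faster than O(n), f(n) = O(g(n)) is false.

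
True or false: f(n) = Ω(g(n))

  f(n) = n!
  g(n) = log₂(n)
True

f(n) = n! is O(n!), and g(n) = log₂(n) is O(log n).
Since O(n!) grows at least as fast as O(log n), f(n) = Ω(g(n)) is true.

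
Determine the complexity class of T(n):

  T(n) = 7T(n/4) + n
Θ(n^log₄(7))

Master Theorem: a = 7, b = 4, f(n) = n.
Compute the critical exponent d = log₄(7) = 1.404.
Compare f(n) = Θ(n) against n^d:
  k = 1 < d = 1.404, so f(n) = O(n^(d-ε)) — Case 1.
  The recursion cost dominates: T(n) = Θ(n^d) = Θ(n^log₄(7)).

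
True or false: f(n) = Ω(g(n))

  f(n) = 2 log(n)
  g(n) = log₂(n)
True

f(n) = 2 log(n) and g(n) = log₂(n) are both O(log n).
Big-Ω permits equal growth rates (f ≥ c·g for some c > 0), so f(n) = Ω(g(n)) is true.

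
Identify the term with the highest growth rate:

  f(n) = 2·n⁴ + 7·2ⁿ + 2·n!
2·n!

Looking at each term:
  - 2·n⁴ is O(n⁴)
  - 7·2ⁿ is O(2ⁿ)
  - 2·n! is O(n!)

The term 2·n! (O(n!)) grows fastest and dominates all others.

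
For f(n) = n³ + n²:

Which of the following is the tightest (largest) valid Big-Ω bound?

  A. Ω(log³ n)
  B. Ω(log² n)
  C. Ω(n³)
C

f(n) = n³ + n² is Ω(n³).
All listed options are valid Big-Ω bounds (lower bounds),
but Ω(n³) is the tightest (largest valid bound).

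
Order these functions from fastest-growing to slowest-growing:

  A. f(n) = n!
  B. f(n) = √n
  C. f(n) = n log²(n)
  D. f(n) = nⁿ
D > A > C > B

Comparing growth rates:
D = nⁿ is O(nⁿ)
A = n! is O(n!)
C = n log²(n) is O(n log² n)
B = √n is O(√n)

Therefore, the order from fastest to slowest is: D > A > C > B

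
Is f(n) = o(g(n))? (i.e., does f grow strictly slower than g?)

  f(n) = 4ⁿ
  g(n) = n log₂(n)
False

f(n) = 4ⁿ is O(4ⁿ), and g(n) = n log₂(n) is O(n log n).
Since O(4ⁿ) grows faster than or equal to O(n log n), f(n) = o(g(n)) is false.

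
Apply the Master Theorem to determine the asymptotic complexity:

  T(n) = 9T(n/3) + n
Θ(n²)

Master Theorem: a = 9, b = 3, f(n) = n.
Compute the critical exponent d = log₃(9) = 2.
Compare f(n) = Θ(n) against n^d:
  k = 1 < d = 2, so f(n) = O(n^(d-ε)) — Case 1.
  The recursion cost dominates: T(n) = Θ(n^d) = Θ(n²).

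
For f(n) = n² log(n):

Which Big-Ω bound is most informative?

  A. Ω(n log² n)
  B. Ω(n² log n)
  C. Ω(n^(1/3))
B

f(n) = n² log(n) is Ω(n² log n).
All listed options are valid Big-Ω bounds (lower bounds),
but Ω(n² log n) is the tightest (largest valid bound).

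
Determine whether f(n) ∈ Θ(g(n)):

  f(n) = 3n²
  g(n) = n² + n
True

f(n) = 3n² and g(n) = n² + n are both O(n²).
Since they have the same asymptotic growth rate, f(n) = Θ(g(n)) is true.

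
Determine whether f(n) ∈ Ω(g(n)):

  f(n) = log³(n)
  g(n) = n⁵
False

f(n) = log³(n) is O(log³ n), and g(n) = n⁵ is O(n⁵).
Since O(log³ n) grows slower than O(n⁵), f(n) = Ω(g(n)) is false.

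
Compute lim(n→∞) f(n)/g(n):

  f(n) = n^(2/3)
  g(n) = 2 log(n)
∞

Since n^(2/3) (O(n^(2/3))) grows faster than 2 log(n) (O(log n)),
the ratio f(n)/g(n) → ∞ as n → ∞.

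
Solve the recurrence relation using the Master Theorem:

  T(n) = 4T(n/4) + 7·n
Θ(n log n)

Master Theorem: a = 4, b = 4, f(n) = 7·n.
Compute the critical exponent d = log₄(4) = 1.
Compare f(n) = Θ(n) against n^d:
  k = 1 = d, so f(n) = Θ(n^d) — Case 2.
  Work is balanced across levels: T(n) = Θ(n^d log n) = Θ(n log n).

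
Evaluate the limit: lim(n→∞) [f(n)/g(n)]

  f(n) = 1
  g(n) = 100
1/100

Since 1 and 100 have the same growth rate (O(1)),
the ratio converges to a constant: 1/100.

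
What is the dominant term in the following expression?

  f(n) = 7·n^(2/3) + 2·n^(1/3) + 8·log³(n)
7·n^(2/3)

Looking at each term:
  - 7·n^(2/3) is O(n^(2/3))
  - 2·n^(1/3) is O(n^(1/3))
  - 8·log³(n) is O(log³ n)

The term 7·n^(2/3) (O(n^(2/3))) grows fastest and dominates all others.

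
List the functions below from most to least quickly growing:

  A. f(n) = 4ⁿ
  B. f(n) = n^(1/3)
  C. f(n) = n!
C > A > B

Comparing growth rates:
C = n! is O(n!)
A = 4ⁿ is O(4ⁿ)
B = n^(1/3) is O(n^(1/3))

Therefore, the order from fastest to slowest is: C > A > B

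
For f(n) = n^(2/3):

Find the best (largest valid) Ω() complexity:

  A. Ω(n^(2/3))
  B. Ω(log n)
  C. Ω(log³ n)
A

f(n) = n^(2/3) is Ω(n^(2/3)).
All listed options are valid Big-Ω bounds (lower bounds),
but Ω(n^(2/3)) is the tightest (largest valid bound).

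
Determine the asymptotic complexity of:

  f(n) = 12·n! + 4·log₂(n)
O(n!)

The dominant term in 12·n! + 4·log₂(n) is 12·n!, which is Θ(n!).
Lower-order terms (4·log₂(n)) are asymptotically negligible.
Constants are absorbed, so the tightest bound is O(n!).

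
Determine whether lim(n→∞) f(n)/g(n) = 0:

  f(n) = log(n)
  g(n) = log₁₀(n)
False

f(n) = log(n) is O(log n), and g(n) = log₁₀(n) is O(log n).
Since they have the same growth rate, f(n) = o(g(n)) is false.
(f = o(g) requires f to grow strictly slower, not equal.)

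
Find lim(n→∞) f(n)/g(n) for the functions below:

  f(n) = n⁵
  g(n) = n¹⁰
0

Since n⁵ (O(n⁵)) grows slower than n¹⁰ (O(n¹⁰)),
the ratio f(n)/g(n) → 0 as n → ∞.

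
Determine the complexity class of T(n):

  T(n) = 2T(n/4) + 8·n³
Θ(n³)

Master Theorem: a = 2, b = 4, f(n) = 8·n³.
Compute the critical exponent d = log₄(2) = 0.500.
Compare f(n) = Θ(n³) against n^d:
  k = 3 > d = 0.500, so f(n) = Ω(n^(d+ε)) — Case 3.
  Regularity: a·(n/b)^3/n^3 = a/b^3 = 2/64 < 1 ✓.
  The top-level work dominates: T(n) = Θ(f(n)) = Θ(n³).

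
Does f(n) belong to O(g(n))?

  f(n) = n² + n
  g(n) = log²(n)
False

f(n) = n² + n is O(n²), and g(n) = log²(n) is O(log² n).
Since O(n²) grows faster than O(log² n), f(n) = O(g(n)) is false.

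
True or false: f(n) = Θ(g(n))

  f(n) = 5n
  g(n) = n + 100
True

f(n) = 5n and g(n) = n + 100 are both O(n).
Since they have the same asymptotic growth rate, f(n) = Θ(g(n)) is true.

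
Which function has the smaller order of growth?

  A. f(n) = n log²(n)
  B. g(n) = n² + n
A

f(n) = n log²(n) is O(n log² n), while g(n) = n² + n is O(n²).
Since O(n log² n) grows slower than O(n²), f(n) is dominated.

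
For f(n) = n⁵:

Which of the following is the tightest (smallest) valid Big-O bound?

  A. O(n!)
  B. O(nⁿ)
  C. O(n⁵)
C

f(n) = n⁵ is O(n⁵).
All listed options are valid Big-O bounds (upper bounds),
but O(n⁵) is the tightest (smallest valid bound).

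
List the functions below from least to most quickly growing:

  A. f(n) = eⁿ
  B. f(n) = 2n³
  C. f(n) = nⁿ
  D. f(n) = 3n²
D < B < A < C

Comparing growth rates:
D = 3n² is O(n²)
B = 2n³ is O(n³)
A = eⁿ is O(eⁿ)
C = nⁿ is O(nⁿ)

Therefore, the order from slowest to fastest is: D < B < A < C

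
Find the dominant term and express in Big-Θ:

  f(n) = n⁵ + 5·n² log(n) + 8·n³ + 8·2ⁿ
Θ(2ⁿ)

Order the terms by growth rate: 5·n² log(n) ≺ 8·n³ ≺ n⁵ ≺ 8·2ⁿ.
The fastest-growing term 8·2ⁿ dominates as n → ∞; dropping its constant factor gives Θ(2ⁿ).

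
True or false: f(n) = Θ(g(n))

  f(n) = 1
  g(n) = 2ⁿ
False

f(n) = 1 is O(1), and g(n) = 2ⁿ is O(2ⁿ).
Since they have different growth rates, f(n) = Θ(g(n)) is false.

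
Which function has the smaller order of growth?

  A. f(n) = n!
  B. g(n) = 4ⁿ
B

f(n) = n! is O(n!), while g(n) = 4ⁿ is O(4ⁿ).
Since O(4ⁿ) grows slower than O(n!), g(n) is dominated.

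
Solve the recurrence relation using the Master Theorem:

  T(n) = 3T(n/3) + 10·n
Θ(n log n)

Master Theorem: a = 3, b = 3, f(n) = 10·n.
Compute the critical exponent d = log₃(3) = 1.
Compare f(n) = Θ(n) against n^d:
  k = 1 = d, so f(n) = Θ(n^d) — Case 2.
  Work is balanced across levels: T(n) = Θ(n^d log n) = Θ(n log n).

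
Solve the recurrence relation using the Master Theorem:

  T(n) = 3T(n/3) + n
Θ(n log n)

Master Theorem: a = 3, b = 3, f(n) = n.
Compute the critical exponent d = log₃(3) = 1.
Compare f(n) = Θ(n) against n^d:
  k = 1 = d, so f(n) = Θ(n^d) — Case 2.
  Work is balanced across levels: T(n) = Θ(n^d log n) = Θ(n log n).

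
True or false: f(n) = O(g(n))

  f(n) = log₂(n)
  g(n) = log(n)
True

f(n) = log₂(n) and g(n) = log(n) are both O(log n).
Big-O permits equal growth rates (f ≤ c·g for some c), so f(n) = O(g(n)) is true.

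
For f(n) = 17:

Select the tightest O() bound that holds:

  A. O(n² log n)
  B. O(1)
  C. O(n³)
B

f(n) = 17 is O(1).
All listed options are valid Big-O bounds (upper bounds),
but O(1) is the tightest (smallest valid bound).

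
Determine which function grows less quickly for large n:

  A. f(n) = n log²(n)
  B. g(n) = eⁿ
A

f(n) = n log²(n) is O(n log² n), while g(n) = eⁿ is O(eⁿ).
Since O(n log² n) grows slower than O(eⁿ), f(n) is dominated.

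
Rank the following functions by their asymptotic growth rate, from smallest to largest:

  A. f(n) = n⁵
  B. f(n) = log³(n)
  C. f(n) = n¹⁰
B < A < C

Comparing growth rates:
B = log³(n) is O(log³ n)
A = n⁵ is O(n⁵)
C = n¹⁰ is O(n¹⁰)

Therefore, the order from slowest to fastest is: B < A < C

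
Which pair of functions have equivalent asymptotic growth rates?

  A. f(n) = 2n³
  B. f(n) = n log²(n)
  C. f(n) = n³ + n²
A and C

Examining each function:
  A. 2n³ is O(n³)
  B. n log²(n) is O(n log² n)
  C. n³ + n² is O(n³)

Functions A and C both have the same complexity class.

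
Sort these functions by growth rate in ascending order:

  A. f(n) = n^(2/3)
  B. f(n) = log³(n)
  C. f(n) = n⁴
B < A < C

Comparing growth rates:
B = log³(n) is O(log³ n)
A = n^(2/3) is O(n^(2/3))
C = n⁴ is O(n⁴)

Therefore, the order from slowest to fastest is: B < A < C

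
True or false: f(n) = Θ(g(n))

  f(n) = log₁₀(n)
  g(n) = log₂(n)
True

f(n) = log₁₀(n) and g(n) = log₂(n) are both O(log n).
Since they have the same asymptotic growth rate, f(n) = Θ(g(n)) is true.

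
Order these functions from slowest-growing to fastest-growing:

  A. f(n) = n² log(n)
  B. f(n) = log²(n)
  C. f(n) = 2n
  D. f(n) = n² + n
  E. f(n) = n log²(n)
B < C < E < D < A

Comparing growth rates:
B = log²(n) is O(log² n)
C = 2n is O(n)
E = n log²(n) is O(n log² n)
D = n² + n is O(n²)
A = n² log(n) is O(n² log n)

Therefore, the order from slowest to fastest is: B < C < E < D < A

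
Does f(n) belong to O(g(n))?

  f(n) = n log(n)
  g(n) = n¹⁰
True

f(n) = n log(n) is O(n log n), and g(n) = n¹⁰ is O(n¹⁰).
Since O(n log n) ⊆ O(n¹⁰) (f grows no faster than g), f(n) = O(g(n)) is true.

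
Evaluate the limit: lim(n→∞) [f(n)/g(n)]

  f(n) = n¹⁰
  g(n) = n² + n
∞

Since n¹⁰ (O(n¹⁰)) grows faster than n² + n (O(n²)),
the ratio f(n)/g(n) → ∞ as n → ∞.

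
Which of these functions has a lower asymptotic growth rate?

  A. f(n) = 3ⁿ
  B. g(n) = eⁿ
B

f(n) = 3ⁿ is O(3ⁿ), while g(n) = eⁿ is O(eⁿ).
Since O(eⁿ) grows slower than O(3ⁿ), g(n) is dominated.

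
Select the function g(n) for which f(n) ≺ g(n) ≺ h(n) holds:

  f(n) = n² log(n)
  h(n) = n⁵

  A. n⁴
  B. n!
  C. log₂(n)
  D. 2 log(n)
A

We need g(n) with n² log(n) = o(g(n)) and g(n) = o(n⁵), i.e. O(n² log n) ≺ g ≺ O(n⁵).
Check each option:
  A. n⁴ — O(n⁴) is strictly between O(n² log n) and O(n⁵) ✓
  B. n! — O(n!) does not grow strictly slower than h(n)
  C. log₂(n) — O(log n) does not grow strictly faster than f(n)
  D. 2 log(n) — O(log n) does not grow strictly faster than f(n)

Only option A (n⁴) lies strictly between.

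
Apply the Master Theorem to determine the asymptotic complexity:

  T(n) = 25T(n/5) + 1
Θ(n²)

Master Theorem: a = 25, b = 5, f(n) = 1.
Compute the critical exponent d = log₅(25) = 2.
Compare f(n) = Θ(1) against n^d:
  k = 0 < d = 2, so f(n) = O(n^(d-ε)) — Case 1.
  The recursion cost dominates: T(n) = Θ(n^d) = Θ(n²).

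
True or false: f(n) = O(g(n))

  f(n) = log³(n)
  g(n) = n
True

f(n) = log³(n) is O(log³ n), and g(n) = n is O(n).
Since O(log³ n) ⊆ O(n) (f grows no faster than g), f(n) = O(g(n)) is true.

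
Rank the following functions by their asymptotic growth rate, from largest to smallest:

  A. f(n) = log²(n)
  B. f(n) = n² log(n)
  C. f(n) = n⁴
C > B > A

Comparing growth rates:
C = n⁴ is O(n⁴)
B = n² log(n) is O(n² log n)
A = log²(n) is O(log² n)

Therefore, the order from fastest to slowest is: C > B > A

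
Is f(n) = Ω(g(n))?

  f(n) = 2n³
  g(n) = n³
True

f(n) = 2n³ and g(n) = n³ are both O(n³).
Big-Ω permits equal growth rates (f ≥ c·g for some c > 0), so f(n) = Ω(g(n)) is true.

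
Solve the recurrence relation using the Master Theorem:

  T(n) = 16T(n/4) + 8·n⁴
Θ(n⁴)

Master Theorem: a = 16, b = 4, f(n) = 8·n⁴.
Compute the critical exponent d = log₄(16) = 2.
Compare f(n) = Θ(n⁴) against n^d:
  k = 4 > d = 2, so f(n) = Ω(n^(d+ε)) — Case 3.
  Regularity: a·(n/b)^4/n^4 = a/b^4 = 16/256 < 1 ✓.
  The top-level work dominates: T(n) = Θ(f(n)) = Θ(n⁴).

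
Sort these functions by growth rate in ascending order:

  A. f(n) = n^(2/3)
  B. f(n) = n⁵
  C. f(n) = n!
A < B < C

Comparing growth rates:
A = n^(2/3) is O(n^(2/3))
B = n⁵ is O(n⁵)
C = n! is O(n!)

Therefore, the order from slowest to fastest is: A < B < C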